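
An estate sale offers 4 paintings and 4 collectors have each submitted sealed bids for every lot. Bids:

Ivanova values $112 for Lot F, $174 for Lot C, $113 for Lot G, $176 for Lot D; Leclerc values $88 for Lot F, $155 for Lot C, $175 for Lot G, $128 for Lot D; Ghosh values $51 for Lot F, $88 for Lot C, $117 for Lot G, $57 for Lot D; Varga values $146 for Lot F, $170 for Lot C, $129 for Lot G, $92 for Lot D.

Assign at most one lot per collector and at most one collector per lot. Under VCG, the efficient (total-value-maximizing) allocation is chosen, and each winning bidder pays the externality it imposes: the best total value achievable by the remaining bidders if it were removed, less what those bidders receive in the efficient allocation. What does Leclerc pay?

Leclerc pays $24.

Efficient allocation: Ivanova→Lot D ($176), Leclerc→Lot C ($155), Ghosh→Lot G ($117), Varga→Lot F ($146); total welfare W = $594.
Leclerc receives Lot C at value $155, so the others get W − 155 = $439.
Without Leclerc: best allocation of the remaining 3 bidders over all 4 lots is Ivanova→Lot D ($176), Ghosh→Lot G ($117), Varga→Lot C ($170), total $463.
VCG payment = (others' best without Leclerc) − (others' welfare with Leclerc) = 463 − 439 = $24.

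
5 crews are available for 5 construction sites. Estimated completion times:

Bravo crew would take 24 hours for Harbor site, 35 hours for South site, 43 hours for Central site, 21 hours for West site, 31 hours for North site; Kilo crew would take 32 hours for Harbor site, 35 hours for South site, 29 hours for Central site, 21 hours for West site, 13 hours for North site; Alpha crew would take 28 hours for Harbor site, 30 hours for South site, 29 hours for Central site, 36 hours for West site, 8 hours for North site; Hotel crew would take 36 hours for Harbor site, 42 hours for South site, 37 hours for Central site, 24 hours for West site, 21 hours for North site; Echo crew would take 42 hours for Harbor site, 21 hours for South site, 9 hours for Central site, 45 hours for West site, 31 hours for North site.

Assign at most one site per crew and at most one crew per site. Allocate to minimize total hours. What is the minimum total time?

Optimal: Bravo crew→Harbor site (24 hours), Kilo crew→South site (35 hours), Alpha crew→North site (8 hours), Hotel crew→West site (24 hours), Echo crew→Central site (9 hours) — total 24+35+8+24+9 = 100 hours.
Min-entry greedy (repeatedly take the single cheapest remaining cell) gives 112 hours, worse by 12.
Swapping Bravo crew↔Kilo crew (Bravo crew→South site 35 hours, Kilo crew→Harbor site 32 hours) adds 8.

Min total: 100 hours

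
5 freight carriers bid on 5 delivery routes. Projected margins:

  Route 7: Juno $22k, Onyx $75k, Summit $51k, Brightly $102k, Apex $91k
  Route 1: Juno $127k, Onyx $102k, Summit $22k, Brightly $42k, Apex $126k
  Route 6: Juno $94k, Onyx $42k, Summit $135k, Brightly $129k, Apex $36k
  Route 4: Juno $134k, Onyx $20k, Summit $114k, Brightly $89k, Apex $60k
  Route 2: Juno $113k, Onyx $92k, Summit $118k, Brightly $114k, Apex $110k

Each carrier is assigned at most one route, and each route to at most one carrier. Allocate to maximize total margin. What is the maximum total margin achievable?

Max total: $589k

Optimal: Juno→Route 4 ($134k), Onyx→Route 2 ($92k), Summit→Route 6 ($135k), Brightly→Route 7 ($102k), Apex→Route 1 ($126k) — total 134+92+135+102+126 = $589k.
Row-greedy (each carrier in turn takes its best remaining route) gives $576k, worse by 13.
Next-best assignment: Juno→Route 4, Onyx→Route 7, Summit→Route 6, Brightly→Route 2, Apex→Route 1 = $584k.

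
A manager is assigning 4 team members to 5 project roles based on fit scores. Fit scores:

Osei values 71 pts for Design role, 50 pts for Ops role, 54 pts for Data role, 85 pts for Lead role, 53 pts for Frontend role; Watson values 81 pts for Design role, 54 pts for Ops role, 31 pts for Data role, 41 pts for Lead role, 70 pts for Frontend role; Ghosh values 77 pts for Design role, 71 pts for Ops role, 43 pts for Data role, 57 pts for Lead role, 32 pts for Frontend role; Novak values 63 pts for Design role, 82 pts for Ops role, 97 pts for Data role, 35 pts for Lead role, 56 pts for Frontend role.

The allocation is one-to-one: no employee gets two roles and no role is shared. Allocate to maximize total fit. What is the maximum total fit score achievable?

Max total: 334 pts

Optimal: Osei→Lead role (85 pts), Watson→Design role (81 pts), Ghosh→Ops role (71 pts), Novak→Data role (97 pts) — total 85+81+71+97 = 334 pts.
Swapping Osei↔Watson (Osei→Design role 71 pts, Watson→Lead role 41 pts) loses 54.
Checked against all permutations: 334 pts is optimal.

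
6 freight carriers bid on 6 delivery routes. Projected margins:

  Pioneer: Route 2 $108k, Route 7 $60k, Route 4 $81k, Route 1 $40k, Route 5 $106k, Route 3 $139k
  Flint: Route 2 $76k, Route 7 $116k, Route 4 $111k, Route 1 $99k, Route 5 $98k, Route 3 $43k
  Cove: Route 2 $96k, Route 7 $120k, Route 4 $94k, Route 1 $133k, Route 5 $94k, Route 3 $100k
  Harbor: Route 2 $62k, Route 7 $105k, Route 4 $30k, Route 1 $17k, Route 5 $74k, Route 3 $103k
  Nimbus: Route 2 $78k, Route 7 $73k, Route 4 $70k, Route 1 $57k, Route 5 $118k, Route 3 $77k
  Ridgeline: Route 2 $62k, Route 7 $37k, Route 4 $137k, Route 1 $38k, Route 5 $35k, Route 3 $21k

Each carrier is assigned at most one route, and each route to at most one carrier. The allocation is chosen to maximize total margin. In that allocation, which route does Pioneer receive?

Pioneer receives Route 2.

This is the linear assignment problem.
Optimal: Pioneer→Route 2 ($108k), Flint→Route 7 ($116k), Cove→Route 1 ($133k), Harbor→Route 3 ($103k), Nimbus→Route 5 ($118k), Ridgeline→Route 4 ($137k) — total 108+116+133+103+118+137 = $715k.
Column-greedy (each route in turn goes to its best remaining carrier) gives $685k, worse by 30.
Swapping Ridgeline↔Flint (Ridgeline→Route 7 $37k, Flint→Route 4 $111k) loses 105.
Checked against all permutations: $715k is optimal.
Pioneer's own top route is Route 3 ($139k), but forcing Pioneer→Route 3 and reassigning the rest optimally gives only $708k — worse by 7.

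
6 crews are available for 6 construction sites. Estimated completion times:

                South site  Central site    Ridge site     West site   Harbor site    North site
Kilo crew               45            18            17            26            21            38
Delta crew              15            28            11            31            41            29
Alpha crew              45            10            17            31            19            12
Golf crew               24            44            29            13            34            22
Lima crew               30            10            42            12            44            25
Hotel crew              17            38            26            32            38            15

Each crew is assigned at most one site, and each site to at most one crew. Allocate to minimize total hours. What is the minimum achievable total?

This is a one-to-one assignment (minimum-cost bipartite matching).
Optimal: Kilo crew→Harbor site (21 hours), Delta crew→Ridge site (11 hours), Alpha crew→North site (12 hours), Golf crew→West site (13 hours), Lima crew→Central site (10 hours), Hotel crew→South site (17 hours) — total 21+11+12+13+10+17 = 84 hours.
Column-greedy (each site in turn goes to its cheapest remaining crew) gives 103 hours, worse by 19.

Min total: 84 hours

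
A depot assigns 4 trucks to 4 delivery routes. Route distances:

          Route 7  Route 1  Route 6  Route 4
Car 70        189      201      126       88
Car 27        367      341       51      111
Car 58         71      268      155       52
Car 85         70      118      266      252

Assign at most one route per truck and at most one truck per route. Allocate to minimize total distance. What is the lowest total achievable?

Minimum total: 328 km

This is a one-to-one assignment (minimum-cost bipartite matching).
Optimal: Car 70→Route 4 (88 km), Car 27→Route 6 (51 km), Car 58→Route 7 (71 km), Car 85→Route 1 (118 km) — total 88+51+71+118 = 328 km.
Column-greedy (each route in turn goes to its cheapest remaining truck) gives 374 km, worse by 46.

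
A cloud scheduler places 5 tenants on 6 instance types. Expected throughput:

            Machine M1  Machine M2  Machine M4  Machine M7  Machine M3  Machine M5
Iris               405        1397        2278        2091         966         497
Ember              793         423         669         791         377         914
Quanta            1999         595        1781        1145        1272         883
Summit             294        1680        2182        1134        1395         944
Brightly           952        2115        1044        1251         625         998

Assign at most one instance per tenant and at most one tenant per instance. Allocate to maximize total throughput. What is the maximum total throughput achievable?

Max total: 9301 ops/s

Optimal: Iris→Machine M7 (2091 ops/s), Ember→Machine M5 (914 ops/s), Quanta→Machine M1 (1999 ops/s), Summit→Machine M4 (2182 ops/s), Brightly→Machine M2 (2115 ops/s) — total 2091+914+1999+2182+2115 = 9301 ops/s.
Row-greedy (each tenant in turn takes its best remaining instance) gives 8122 ops/s, worse by 1179.
Next-best assignment: Iris→Machine M7, Ember→Machine M3, Quanta→Machine M1, Summit→Machine M4, Brightly→Machine M2 = 8764 ops/s.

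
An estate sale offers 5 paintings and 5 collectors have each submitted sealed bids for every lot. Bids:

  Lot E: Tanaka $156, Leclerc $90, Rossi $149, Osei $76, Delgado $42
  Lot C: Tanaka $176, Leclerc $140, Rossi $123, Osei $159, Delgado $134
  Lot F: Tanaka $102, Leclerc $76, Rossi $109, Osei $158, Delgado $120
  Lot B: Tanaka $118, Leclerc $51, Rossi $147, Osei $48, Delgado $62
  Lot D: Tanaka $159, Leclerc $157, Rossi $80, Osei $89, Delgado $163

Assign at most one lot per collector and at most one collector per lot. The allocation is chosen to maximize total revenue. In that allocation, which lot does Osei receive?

Osei receives Lot F.

Optimal: Tanaka→Lot E ($156), Leclerc→Lot C ($140), Rossi→Lot B ($147), Osei→Lot F ($158), Delgado→Lot D ($163) — total 156+140+147+158+163 = $764.
Row-greedy (each collector in turn takes its best remaining lot) gives $702, worse by 62.
Checked against all permutations: $764 is optimal.
Osei's own top lot is Lot C ($159), but forcing Osei→Lot C and reassigning the rest optimally gives only $739 — worse by 25.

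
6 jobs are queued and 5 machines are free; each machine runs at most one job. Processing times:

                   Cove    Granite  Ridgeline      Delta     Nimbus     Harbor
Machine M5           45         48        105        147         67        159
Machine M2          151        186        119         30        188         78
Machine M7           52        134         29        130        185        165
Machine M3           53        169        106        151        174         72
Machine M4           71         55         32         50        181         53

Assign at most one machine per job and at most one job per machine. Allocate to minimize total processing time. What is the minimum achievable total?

Minimum total: 213 min

This is the linear assignment problem.
Optimal: Granite→Machine M5 (48 min), Delta→Machine M2 (30 min), Ridgeline→Machine M7 (29 min), Cove→Machine M3 (53 min), Harbor→Machine M4 (53 min) — total 48+30+29+53+53 = 213 min.
Column-greedy (each machine in turn goes to its cheapest remaining job) gives 231 min, worse by 18.
Swapping Cove↔Ridgeline (Cove→Machine M7 52 min, Ridgeline→Machine M3 106 min) adds 76.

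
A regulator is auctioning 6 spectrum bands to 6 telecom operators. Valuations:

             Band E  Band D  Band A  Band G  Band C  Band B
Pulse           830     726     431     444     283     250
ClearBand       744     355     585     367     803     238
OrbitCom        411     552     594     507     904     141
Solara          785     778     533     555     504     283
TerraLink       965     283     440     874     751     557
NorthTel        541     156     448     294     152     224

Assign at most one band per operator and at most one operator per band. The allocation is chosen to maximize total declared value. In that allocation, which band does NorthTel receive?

NorthTel receives Band B.

This is a one-to-one assignment (maximum-weight bipartite matching).
Optimal: Pulse→Band E ($830M), ClearBand→Band A ($585M), OrbitCom→Band C ($904M), Solara→Band D ($778M), TerraLink→Band G ($874M), NorthTel→Band B ($224M) — total 830+585+904+778+874+224 = $4195M.
Row-greedy (each operator in turn takes its best remaining band) gives $4103M, worse by 92.
Next-best assignment: Pulse→Band E, ClearBand→Band C, OrbitCom→Band A, Solara→Band D, TerraLink→Band G, NorthTel→Band B = $4103M.
Checked against all permutations: $4195M is optimal.
NorthTel's own top band is Band E ($541M), but forcing NorthTel→Band E and reassigning the rest optimally gives only $3932M — worse by 263.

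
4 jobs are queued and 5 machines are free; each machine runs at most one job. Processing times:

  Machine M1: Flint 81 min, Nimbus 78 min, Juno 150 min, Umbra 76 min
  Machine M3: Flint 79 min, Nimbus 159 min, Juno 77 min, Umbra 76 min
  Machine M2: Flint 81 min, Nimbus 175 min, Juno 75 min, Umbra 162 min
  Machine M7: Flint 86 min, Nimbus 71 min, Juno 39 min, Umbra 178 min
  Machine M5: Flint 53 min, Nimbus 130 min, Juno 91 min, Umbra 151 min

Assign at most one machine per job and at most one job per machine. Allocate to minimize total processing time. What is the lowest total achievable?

Optimal: Flint→Machine M5 (53 min), Nimbus→Machine M1 (78 min), Juno→Machine M7 (39 min), Umbra→Machine M3 (76 min) — total 53+78+39+76 = 246 min.
Min-entry greedy (repeatedly take the single cheapest remaining cell) gives 327 min, worse by 81.
Next-best assignment: Flint→Machine M2, Nimbus→Machine M1, Juno→Machine M7, Umbra→Machine M3 = 274 min.
Swapping Flint↔Juno (Flint→Machine M7 86 min, Juno→Machine M5 91 min) adds 85.
No other one-to-one assignment undercuts 246 min.

Minimum total: 246 min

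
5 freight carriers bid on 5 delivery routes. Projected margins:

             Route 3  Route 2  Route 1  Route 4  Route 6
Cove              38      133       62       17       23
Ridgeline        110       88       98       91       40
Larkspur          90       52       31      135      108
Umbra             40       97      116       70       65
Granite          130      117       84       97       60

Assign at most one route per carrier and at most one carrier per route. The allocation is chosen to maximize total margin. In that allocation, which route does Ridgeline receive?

Ridgeline receives Route 4.

This is the linear assignment problem.
Optimal: Cove→Route 2 ($133k), Ridgeline→Route 4 ($91k), Larkspur→Route 6 ($108k), Umbra→Route 1 ($116k), Granite→Route 3 ($130k) — total 133+91+108+116+130 = $578k.
Max-entry greedy (repeatedly take the single best remaining cell) gives $554k, worse by 24.
Next-best assignment: Cove→Route 2, Ridgeline→Route 3, Larkspur→Route 6, Umbra→Route 1, Granite→Route 4 = $564k.
Every other assignment is strictly worse.
Ridgeline's own top route is Route 3 ($110k), but forcing Ridgeline→Route 3 and reassigning the rest optimally gives only $564k — worse by 14.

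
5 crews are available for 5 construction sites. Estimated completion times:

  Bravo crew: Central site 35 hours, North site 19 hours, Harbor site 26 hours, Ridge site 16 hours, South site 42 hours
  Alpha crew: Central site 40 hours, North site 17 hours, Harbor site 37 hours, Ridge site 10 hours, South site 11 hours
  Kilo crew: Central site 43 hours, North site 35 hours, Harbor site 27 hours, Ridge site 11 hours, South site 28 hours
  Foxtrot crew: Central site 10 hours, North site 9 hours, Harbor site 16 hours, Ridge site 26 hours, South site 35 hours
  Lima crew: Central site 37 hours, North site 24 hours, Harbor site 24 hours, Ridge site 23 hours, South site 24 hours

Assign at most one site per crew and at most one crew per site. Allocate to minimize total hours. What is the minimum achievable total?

This is a one-to-one assignment (minimum-cost bipartite matching).
Optimal: Bravo crew→North site (19 hours), Alpha crew→South site (11 hours), Kilo crew→Ridge site (11 hours), Foxtrot crew→Central site (10 hours), Lima crew→Harbor site (24 hours) — total 19+11+11+10+24 = 75 hours.
Row-greedy (each crew in turn takes its cheapest remaining site) gives 100 hours, worse by 25.
Every other assignment is strictly worse.

Min total: 75 hours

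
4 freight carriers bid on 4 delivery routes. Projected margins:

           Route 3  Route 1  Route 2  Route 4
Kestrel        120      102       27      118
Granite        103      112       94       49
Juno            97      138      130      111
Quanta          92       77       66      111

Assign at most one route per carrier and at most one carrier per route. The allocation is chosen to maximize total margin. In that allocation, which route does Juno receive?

This is the linear assignment problem.
Optimal: Kestrel→Route 3 ($120k), Granite→Route 1 ($112k), Juno→Route 2 ($130k), Quanta→Route 4 ($111k) — total 120+112+130+111 = $473k.
Column-greedy (each route in turn goes to its best remaining carrier) gives $463k, worse by 10.
Next-best assignment: Kestrel→Route 3, Granite→Route 2, Juno→Route 1, Quanta→Route 4 = $463k.
Juno's own top route is Route 1 ($138k), but forcing Juno→Route 1 and reassigning the rest optimally gives only $463k — worse by 10.

Juno receives Route 2.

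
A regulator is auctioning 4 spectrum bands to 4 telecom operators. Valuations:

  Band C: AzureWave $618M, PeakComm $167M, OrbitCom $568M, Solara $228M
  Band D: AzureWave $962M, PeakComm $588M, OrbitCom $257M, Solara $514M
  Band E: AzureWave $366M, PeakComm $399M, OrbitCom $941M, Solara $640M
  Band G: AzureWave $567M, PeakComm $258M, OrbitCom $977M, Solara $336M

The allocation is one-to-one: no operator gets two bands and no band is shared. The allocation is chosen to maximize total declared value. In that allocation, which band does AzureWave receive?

Optimal: AzureWave→Band C ($618M), PeakComm→Band D ($588M), OrbitCom→Band G ($977M), Solara→Band E ($640M) — total 618+588+977+640 = $2823M.
Max-entry greedy (repeatedly take the single best remaining cell) gives $2746M, worse by 77.
No other one-to-one assignment exceeds $2823M.
AzureWave's own top band is Band D ($962M), but forcing AzureWave→Band D and reassigning the rest optimally gives only $2746M — worse by 77.

AzureWave receives Band C.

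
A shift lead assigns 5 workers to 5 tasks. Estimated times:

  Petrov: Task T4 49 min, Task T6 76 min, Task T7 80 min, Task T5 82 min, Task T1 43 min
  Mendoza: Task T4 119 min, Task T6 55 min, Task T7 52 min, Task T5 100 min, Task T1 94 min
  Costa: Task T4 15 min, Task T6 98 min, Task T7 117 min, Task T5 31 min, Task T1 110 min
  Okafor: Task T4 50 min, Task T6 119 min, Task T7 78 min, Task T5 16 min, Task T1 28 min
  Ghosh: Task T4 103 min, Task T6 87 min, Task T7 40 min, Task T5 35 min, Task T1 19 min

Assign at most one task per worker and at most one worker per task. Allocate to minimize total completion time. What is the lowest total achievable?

Optimal: Petrov→Task T1 (43 min), Mendoza→Task T6 (55 min), Costa→Task T4 (15 min), Okafor→Task T5 (16 min), Ghosh→Task T7 (40 min) — total 43+55+15+16+40 = 169 min.
Row-greedy (each worker in turn takes its cheapest remaining task) gives 213 min, worse by 44.
Next-best assignment: Petrov→Task T6, Mendoza→Task T7, Costa→Task T4, Okafor→Task T5, Ghosh→Task T1 = 178 min.
No other one-to-one assignment undercuts 169 min.

Minimum total: 169 min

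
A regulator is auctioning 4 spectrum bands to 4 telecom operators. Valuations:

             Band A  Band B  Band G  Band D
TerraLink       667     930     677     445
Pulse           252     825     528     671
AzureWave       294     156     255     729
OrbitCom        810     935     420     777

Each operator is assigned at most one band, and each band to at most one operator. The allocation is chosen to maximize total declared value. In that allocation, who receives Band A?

OrbitCom receives Band A.

Optimal: TerraLink→Band G ($677M), Pulse→Band B ($825M), AzureWave→Band D ($729M), OrbitCom→Band A ($810M) — total 677+825+729+810 = $3041M.
Next-best assignment: TerraLink→Band B, Pulse→Band G, AzureWave→Band D, OrbitCom→Band A = $2997M.
Swapping TerraLink↔Pulse (TerraLink→Band B $930M, Pulse→Band G $528M) loses 44.
Every other assignment is strictly worse.
OrbitCom's own top band is Band B ($935M), but forcing OrbitCom→Band B and reassigning the rest optimally gives only $2859M — worse by 182.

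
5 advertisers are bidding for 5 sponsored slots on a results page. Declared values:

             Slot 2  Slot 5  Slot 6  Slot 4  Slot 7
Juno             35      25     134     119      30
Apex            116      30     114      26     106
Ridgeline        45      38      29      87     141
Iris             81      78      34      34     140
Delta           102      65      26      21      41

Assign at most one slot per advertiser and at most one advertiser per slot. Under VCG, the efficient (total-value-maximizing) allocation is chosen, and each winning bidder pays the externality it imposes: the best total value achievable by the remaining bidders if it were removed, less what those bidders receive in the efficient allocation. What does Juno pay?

Efficient allocation: Juno→Slot 4 ($119), Apex→Slot 6 ($114), Ridgeline→Slot 7 ($141), Iris→Slot 5 ($78), Delta→Slot 2 ($102); total welfare W = $554.
Juno receives Slot 4 at value $119, so the others get W − 119 = $435.
Without Juno: best allocation of the remaining 4 bidders over all 5 slots is Apex→Slot 6 ($114), Ridgeline→Slot 4 ($87), Iris→Slot 7 ($140), Delta→Slot 2 ($102), total $443.
VCG payment = (others' best without Juno) − (others' welfare with Juno) = 443 − 435 = $8.

Juno pays $8.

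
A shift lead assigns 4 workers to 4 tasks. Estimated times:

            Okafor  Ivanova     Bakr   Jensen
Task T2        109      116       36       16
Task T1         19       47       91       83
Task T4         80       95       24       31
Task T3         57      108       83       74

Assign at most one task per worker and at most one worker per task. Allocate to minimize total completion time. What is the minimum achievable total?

Optimal: Okafor→Task T3 (57 min), Ivanova→Task T1 (47 min), Bakr→Task T4 (24 min), Jensen→Task T2 (16 min) — total 57+47+24+16 = 144 min.
Min-entry greedy (repeatedly take the single cheapest remaining cell) gives 167 min, worse by 23.
Next-best assignment: Okafor→Task T1, Ivanova→Task T3, Bakr→Task T4, Jensen→Task T2 = 167 min.
Checked against all permutations: 144 min is optimal.

Min total: 144 min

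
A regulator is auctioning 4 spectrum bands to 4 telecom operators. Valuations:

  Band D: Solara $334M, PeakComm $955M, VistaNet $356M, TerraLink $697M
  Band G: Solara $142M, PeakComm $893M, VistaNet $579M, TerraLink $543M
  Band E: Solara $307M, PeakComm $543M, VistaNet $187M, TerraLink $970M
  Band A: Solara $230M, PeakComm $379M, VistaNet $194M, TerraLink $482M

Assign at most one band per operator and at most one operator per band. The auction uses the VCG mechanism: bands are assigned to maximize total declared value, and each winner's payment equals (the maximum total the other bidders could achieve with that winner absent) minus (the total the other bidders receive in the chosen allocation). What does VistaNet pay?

Efficient allocation: Solara→Band A ($230M), PeakComm→Band D ($955M), VistaNet→Band G ($579M), TerraLink→Band E ($970M); total welfare W = $2734M.
VistaNet receives Band G at value $579M, so the others get W − 579 = $2155M.
Without VistaNet: best allocation of the remaining 3 bidders over all 4 bands is Solara→Band D ($334M), PeakComm→Band G ($893M), TerraLink→Band E ($970M), total $2197M.
VCG payment = (others' best without VistaNet) − (others' welfare with VistaNet) = 2197 − 2155 = $42M.

VistaNet pays $42M.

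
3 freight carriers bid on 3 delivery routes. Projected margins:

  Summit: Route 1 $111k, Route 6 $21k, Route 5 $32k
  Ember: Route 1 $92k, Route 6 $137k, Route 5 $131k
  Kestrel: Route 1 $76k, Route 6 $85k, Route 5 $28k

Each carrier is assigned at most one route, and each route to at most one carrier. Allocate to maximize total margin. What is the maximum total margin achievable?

Optimal: Summit→Route 1 ($111k), Ember→Route 5 ($131k), Kestrel→Route 6 ($85k) — total 111+131+85 = $327k.
Column-greedy (each route in turn goes to its best remaining carrier) gives $276k, worse by 51.
No other one-to-one assignment exceeds $327k.

Maximum total: $327k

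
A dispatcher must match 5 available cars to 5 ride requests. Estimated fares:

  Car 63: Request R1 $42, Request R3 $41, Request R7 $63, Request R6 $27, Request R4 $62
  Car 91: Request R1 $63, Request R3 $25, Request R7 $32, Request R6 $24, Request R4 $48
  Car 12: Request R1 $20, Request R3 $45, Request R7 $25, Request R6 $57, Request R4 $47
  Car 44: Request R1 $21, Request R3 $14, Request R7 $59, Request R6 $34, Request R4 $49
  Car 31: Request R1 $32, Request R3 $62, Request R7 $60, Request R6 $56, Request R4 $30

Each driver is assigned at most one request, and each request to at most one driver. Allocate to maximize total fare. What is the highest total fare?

Maximum total: $303

Optimal: Car 63→Request R4 ($62), Car 91→Request R1 ($63), Car 12→Request R6 ($57), Car 44→Request R7 ($59), Car 31→Request R3 ($62) — total 62+63+57+59+62 = $303.
Row-greedy (each driver in turn takes its best remaining request) gives $294, worse by 9.
Swapping Car 91↔Car 63 (Car 91→Request R4 $48, Car 63→Request R1 $42) loses 35.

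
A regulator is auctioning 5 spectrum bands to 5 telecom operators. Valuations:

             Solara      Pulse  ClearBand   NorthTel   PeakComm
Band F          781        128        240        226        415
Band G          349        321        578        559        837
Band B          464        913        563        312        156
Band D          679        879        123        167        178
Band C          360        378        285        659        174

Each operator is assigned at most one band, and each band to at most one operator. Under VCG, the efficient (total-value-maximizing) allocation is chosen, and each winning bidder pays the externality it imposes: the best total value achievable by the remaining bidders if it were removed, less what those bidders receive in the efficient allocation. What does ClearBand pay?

ClearBand pays $34M.

Efficient allocation: Solara→Band F ($781M), Pulse→Band D ($879M), ClearBand→Band B ($563M), NorthTel→Band C ($659M), PeakComm→Band G ($837M); total welfare W = $3719M.
ClearBand receives Band B at value $563M, so the others get W − 563 = $3156M.
Without ClearBand: best allocation of the remaining 4 bidders over all 5 bands is Solara→Band F ($781M), Pulse→Band B ($913M), NorthTel→Band C ($659M), PeakComm→Band G ($837M), total $3190M.
VCG payment = (others' best without ClearBand) − (others' welfare with ClearBand) = 3190 − 3156 = $34M.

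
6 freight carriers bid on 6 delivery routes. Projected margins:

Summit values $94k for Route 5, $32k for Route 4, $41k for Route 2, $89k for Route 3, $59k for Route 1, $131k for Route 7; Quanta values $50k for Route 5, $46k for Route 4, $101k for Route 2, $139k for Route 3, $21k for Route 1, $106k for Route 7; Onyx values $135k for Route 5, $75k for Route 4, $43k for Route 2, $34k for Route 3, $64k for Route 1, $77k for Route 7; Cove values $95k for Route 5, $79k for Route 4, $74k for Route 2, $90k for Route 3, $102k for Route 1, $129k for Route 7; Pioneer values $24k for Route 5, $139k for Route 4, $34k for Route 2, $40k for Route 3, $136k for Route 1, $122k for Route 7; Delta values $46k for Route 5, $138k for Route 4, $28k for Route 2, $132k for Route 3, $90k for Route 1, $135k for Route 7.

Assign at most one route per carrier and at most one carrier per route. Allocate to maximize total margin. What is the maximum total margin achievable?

Max total: $753k

Optimal: Summit→Route 7 ($131k), Quanta→Route 3 ($139k), Onyx→Route 5 ($135k), Cove→Route 2 ($74k), Pioneer→Route 1 ($136k), Delta→Route 4 ($138k) — total 131+139+135+74+136+138 = $753k.
Column-greedy (each route in turn goes to its best remaining carrier) gives $740k, worse by 13.
Next-best assignment: Summit→Route 7, Quanta→Route 2, Onyx→Route 5, Cove→Route 1, Pioneer→Route 4, Delta→Route 3 = $740k.
Checked against all permutations: $753k is optimal.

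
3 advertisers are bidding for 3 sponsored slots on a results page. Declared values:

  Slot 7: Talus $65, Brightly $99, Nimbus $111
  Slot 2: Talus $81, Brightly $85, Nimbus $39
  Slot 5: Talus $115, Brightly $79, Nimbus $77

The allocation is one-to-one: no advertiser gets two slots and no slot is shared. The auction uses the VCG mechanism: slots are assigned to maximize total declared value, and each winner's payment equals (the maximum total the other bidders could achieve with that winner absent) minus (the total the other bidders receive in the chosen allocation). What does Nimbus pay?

Nimbus pays $14.

Efficient allocation: Talus→Slot 5 ($115), Brightly→Slot 2 ($85), Nimbus→Slot 7 ($111); total welfare W = $311.
Nimbus receives Slot 7 at value $111, so the others get W − 111 = $200.
Without Nimbus: best allocation of the remaining 2 bidders over all 3 slots is Talus→Slot 5 ($115), Brightly→Slot 7 ($99), total $214.
VCG payment = (others' best without Nimbus) − (others' welfare with Nimbus) = 214 − 200 = $14.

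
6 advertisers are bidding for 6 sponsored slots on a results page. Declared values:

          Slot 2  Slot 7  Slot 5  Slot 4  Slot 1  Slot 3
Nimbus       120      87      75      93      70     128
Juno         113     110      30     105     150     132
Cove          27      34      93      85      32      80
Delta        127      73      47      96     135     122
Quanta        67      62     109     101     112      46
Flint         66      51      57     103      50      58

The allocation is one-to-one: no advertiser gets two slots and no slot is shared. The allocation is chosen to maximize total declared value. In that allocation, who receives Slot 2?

This is the linear assignment problem.
Optimal: Nimbus→Slot 3 ($128), Juno→Slot 7 ($110), Cove→Slot 5 ($93), Delta→Slot 2 ($127), Quanta→Slot 1 ($112), Flint→Slot 4 ($103) — total 128+110+93+127+112+103 = $673.
Max-entry greedy (repeatedly take the single best remaining cell) gives $651, worse by 22.
Next-best assignment: Nimbus→Slot 3, Juno→Slot 1, Cove→Slot 5, Delta→Slot 2, Quanta→Slot 7, Flint→Slot 4 = $663.
Delta's own top slot is Slot 1 ($135), but forcing Delta→Slot 1 and reassigning the rest optimally gives only $657 — worse by 16.

Delta receives Slot 2.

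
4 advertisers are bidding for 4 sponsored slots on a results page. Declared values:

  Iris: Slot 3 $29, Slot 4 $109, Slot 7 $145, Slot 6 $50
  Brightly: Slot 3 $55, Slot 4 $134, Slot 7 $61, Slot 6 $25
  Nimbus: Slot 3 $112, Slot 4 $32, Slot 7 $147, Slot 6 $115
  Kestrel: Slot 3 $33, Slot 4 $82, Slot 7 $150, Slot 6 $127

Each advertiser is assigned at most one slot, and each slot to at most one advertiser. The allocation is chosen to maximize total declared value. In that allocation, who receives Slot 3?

Optimal: Iris→Slot 7 ($145), Brightly→Slot 4 ($134), Nimbus→Slot 3 ($112), Kestrel→Slot 6 ($127) — total 145+134+112+127 = $518.
Row-greedy (each advertiser in turn takes its best remaining slot) gives $427, worse by 91.
Every other assignment is strictly worse.
Nimbus's own top slot is Slot 7 ($147), but forcing Nimbus→Slot 7 and reassigning the rest optimally gives only $438 — worse by 80.

Nimbus receives Slot 3.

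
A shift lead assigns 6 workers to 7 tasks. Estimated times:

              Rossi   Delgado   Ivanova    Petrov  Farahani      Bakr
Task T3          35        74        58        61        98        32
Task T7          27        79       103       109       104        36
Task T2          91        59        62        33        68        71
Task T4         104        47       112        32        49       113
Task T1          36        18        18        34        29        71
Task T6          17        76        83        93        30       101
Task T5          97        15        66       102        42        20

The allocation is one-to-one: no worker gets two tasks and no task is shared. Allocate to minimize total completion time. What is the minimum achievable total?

Minimum total: 154 min

This is a one-to-one assignment (minimum-cost bipartite matching).
Optimal: Rossi→Task T7 (27 min), Delgado→Task T5 (15 min), Ivanova→Task T1 (18 min), Petrov→Task T4 (32 min), Farahani→Task T6 (30 min), Bakr→Task T3 (32 min) — total 27+15+18+32+30+32 = 154 min.
Row-greedy (each worker in turn takes its cheapest remaining task) gives 182 min, worse by 28.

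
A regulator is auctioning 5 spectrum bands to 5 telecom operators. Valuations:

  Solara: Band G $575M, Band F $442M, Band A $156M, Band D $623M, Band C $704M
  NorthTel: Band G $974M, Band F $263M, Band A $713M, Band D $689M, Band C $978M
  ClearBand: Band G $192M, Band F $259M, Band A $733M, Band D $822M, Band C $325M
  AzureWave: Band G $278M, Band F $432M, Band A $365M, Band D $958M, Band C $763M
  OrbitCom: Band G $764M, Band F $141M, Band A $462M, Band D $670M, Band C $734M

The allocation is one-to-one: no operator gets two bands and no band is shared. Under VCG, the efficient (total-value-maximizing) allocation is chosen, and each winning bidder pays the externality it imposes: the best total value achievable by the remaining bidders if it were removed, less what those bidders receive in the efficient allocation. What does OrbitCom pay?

Efficient allocation: Solara→Band F ($442M), NorthTel→Band C ($978M), ClearBand→Band A ($733M), AzureWave→Band D ($958M), OrbitCom→Band G ($764M); total welfare W = $3875M.
OrbitCom receives Band G at value $764M, so the others get W − 764 = $3111M.
Without OrbitCom: best allocation of the remaining 4 bidders over all 5 bands is Solara→Band C ($704M), NorthTel→Band G ($974M), ClearBand→Band A ($733M), AzureWave→Band D ($958M), total $3369M.
VCG payment = (others' best without OrbitCom) − (others' welfare with OrbitCom) = 3369 − 3111 = $258M.

OrbitCom pays $258M.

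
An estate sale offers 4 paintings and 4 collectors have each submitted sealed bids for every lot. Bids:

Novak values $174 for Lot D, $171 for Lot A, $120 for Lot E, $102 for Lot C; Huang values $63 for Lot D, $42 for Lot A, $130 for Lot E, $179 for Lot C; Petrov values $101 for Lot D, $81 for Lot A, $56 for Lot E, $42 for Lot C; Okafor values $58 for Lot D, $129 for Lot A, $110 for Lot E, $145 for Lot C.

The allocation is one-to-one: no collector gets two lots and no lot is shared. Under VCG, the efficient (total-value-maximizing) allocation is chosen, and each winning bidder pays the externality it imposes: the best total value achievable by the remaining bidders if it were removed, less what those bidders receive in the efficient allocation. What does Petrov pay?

Petrov pays $22.

Efficient allocation: Novak→Lot A ($171), Huang→Lot C ($179), Petrov→Lot D ($101), Okafor→Lot E ($110); total welfare W = $561.
Petrov receives Lot D at value $101, so the others get W − 101 = $460.
Without Petrov: best allocation of the remaining 3 bidders over all 4 lots is Novak→Lot D ($174), Huang→Lot C ($179), Okafor→Lot A ($129), total $482.
VCG payment = (others' best without Petrov) − (others' welfare with Petrov) = 482 − 460 = $22.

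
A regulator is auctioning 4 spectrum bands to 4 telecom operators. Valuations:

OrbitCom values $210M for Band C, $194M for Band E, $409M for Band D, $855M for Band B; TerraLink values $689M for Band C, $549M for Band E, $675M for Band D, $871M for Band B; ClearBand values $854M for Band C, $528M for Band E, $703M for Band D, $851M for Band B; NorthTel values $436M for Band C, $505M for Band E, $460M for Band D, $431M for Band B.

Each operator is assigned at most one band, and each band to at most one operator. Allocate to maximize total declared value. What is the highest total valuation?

Optimal: OrbitCom→Band B ($855M), TerraLink→Band D ($675M), ClearBand→Band C ($854M), NorthTel→Band E ($505M) — total 855+675+854+505 = $2889M.
Max-entry greedy (repeatedly take the single best remaining cell) gives $2639M, worse by 250.
Next-best assignment: OrbitCom→Band B, TerraLink→Band C, ClearBand→Band D, NorthTel→Band E = $2752M.
Swapping OrbitCom↔TerraLink (OrbitCom→Band D $409M, TerraLink→Band B $871M) loses 250.
Every other assignment is strictly worse.

Max total: $2889M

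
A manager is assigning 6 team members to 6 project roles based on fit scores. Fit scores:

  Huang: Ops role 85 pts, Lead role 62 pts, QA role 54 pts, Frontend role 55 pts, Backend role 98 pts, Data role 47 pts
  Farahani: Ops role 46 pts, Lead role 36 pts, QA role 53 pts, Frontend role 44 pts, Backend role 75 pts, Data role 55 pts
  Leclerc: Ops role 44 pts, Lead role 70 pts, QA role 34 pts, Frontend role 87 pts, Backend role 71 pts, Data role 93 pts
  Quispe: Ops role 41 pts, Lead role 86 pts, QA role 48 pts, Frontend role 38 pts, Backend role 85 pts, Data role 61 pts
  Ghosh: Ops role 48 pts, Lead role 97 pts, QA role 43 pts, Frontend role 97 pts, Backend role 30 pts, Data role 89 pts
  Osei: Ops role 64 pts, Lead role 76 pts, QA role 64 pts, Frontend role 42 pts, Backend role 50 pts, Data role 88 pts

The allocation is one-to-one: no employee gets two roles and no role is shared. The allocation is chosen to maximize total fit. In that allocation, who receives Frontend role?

Optimal: Huang→Ops role (85 pts), Farahani→Backend role (75 pts), Leclerc→Data role (93 pts), Quispe→Lead role (86 pts), Ghosh→Frontend role (97 pts), Osei→QA role (64 pts) — total 85+75+93+86+97+64 = 500 pts.
Row-greedy (each employee in turn takes its best remaining role) gives 438 pts, worse by 62.
Next-best assignment: Huang→Ops role, Farahani→QA role, Leclerc→Frontend role, Quispe→Backend role, Ghosh→Lead role, Osei→Data role = 495 pts.
Checked against all permutations: 500 pts is optimal.
Ghosh's own top role is Lead role (97 pts), but forcing Ghosh→Lead role and reassigning the rest optimally gives only 495 pts — worse by 5.

Ghosh receives Frontend role.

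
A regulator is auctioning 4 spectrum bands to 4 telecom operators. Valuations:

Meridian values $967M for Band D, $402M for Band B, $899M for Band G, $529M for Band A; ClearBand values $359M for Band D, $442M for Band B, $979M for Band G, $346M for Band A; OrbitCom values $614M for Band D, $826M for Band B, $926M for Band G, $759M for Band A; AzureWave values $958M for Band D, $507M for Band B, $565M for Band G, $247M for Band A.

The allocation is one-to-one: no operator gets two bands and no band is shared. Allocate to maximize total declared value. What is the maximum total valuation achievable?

Maximum total: $3292M

Optimal: Meridian→Band A ($529M), ClearBand→Band G ($979M), OrbitCom→Band B ($826M), AzureWave→Band D ($958M) — total 529+979+826+958 = $3292M.
Row-greedy (each operator in turn takes its best remaining band) gives $3019M, worse by 273.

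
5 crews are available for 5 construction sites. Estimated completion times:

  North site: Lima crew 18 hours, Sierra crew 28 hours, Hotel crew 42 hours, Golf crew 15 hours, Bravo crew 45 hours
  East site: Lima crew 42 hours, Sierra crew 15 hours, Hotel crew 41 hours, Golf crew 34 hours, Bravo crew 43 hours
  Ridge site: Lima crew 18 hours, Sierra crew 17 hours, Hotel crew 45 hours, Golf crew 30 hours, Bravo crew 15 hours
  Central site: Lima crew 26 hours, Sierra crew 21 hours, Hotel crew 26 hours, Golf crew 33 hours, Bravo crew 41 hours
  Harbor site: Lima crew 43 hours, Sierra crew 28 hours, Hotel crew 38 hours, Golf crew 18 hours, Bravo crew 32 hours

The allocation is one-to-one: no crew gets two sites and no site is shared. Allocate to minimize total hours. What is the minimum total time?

Minimum total: 92 hours

Optimal: Lima crew→North site (18 hours), Sierra crew→East site (15 hours), Hotel crew→Central site (26 hours), Golf crew→Harbor site (18 hours), Bravo crew→Ridge site (15 hours) — total 18+15+26+18+15 = 92 hours.
Next-best assignment: Lima crew→Ridge site, Sierra crew→East site, Hotel crew→Central site, Golf crew→North site, Bravo crew→Harbor site = 106 hours.
Checked against all permutations: 92 hours is optimal.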